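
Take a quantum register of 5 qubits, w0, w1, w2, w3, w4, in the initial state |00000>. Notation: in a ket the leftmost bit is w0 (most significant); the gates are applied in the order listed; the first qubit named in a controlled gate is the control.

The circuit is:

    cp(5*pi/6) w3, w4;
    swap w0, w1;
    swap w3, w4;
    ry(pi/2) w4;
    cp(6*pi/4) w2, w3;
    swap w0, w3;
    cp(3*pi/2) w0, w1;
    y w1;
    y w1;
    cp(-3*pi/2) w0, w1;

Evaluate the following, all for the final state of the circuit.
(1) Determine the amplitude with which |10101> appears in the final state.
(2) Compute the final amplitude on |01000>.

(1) The final state's coefficient on |10101> equals 0. Key observation: steps 7-10 multiply out to the identity, so the circuit reduces to the remaining gates.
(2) |01000> carries amplitude 0 in the final state.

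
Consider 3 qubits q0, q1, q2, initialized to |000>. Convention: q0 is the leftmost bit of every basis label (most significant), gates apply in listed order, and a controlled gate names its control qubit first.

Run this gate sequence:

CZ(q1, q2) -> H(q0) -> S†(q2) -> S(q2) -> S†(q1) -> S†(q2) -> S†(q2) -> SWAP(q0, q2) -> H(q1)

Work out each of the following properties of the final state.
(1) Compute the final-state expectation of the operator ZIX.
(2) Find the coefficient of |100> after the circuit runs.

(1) The expectation value of ZIX is 1.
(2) The amplitude on |100> is 0.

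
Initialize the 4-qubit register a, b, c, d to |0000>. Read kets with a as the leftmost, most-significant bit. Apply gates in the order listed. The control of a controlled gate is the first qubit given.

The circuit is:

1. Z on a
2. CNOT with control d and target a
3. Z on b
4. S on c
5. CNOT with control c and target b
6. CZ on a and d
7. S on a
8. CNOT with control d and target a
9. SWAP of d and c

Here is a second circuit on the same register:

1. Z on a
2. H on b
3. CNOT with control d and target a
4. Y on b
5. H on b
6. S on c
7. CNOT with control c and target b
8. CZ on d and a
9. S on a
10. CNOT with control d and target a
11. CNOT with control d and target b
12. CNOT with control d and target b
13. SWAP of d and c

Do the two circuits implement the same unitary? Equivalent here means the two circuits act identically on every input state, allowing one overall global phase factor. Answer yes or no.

No — the two circuits implement different unitaries, even allowing a global phase.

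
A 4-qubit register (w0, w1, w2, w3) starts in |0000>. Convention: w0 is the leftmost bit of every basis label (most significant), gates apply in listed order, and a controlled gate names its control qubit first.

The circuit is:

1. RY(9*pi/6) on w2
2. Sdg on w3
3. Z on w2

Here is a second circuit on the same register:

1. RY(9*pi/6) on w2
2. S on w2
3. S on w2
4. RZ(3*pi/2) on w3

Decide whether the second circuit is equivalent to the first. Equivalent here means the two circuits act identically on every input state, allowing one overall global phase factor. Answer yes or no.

Yes: on every input state the two circuits agree up to one overall phase factor.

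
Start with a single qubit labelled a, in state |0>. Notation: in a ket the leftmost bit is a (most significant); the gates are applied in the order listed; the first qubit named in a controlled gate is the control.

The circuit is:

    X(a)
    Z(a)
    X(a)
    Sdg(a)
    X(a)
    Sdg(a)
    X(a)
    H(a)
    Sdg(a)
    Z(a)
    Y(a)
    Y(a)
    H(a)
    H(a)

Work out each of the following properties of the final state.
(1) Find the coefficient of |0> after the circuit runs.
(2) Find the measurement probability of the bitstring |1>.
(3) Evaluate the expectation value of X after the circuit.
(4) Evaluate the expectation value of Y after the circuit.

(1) |0> carries amplitude sqrt(2)*I/2 in the final state.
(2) The probability of measuring |1> is 1/2.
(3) The observable X averages to 0.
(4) The observable Y averages to 1.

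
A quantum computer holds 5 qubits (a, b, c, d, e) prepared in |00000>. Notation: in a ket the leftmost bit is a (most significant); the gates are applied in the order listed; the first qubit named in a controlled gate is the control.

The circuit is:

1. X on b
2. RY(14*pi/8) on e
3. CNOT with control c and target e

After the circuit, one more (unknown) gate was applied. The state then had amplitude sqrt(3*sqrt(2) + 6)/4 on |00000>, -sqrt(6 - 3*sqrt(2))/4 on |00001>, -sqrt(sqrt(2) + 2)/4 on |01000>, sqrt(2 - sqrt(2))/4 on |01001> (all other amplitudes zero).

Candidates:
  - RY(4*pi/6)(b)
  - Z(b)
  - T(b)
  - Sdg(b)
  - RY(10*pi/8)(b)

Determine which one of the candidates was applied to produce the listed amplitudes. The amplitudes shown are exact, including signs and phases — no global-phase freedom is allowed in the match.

The applied gate was RY(4*pi/6)(b).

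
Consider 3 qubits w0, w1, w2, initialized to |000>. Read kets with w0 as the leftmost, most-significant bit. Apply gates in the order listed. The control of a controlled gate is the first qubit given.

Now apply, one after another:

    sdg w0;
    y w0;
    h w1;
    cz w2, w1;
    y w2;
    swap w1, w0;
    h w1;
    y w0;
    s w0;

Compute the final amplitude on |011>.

|011> carries amplitude -I/2 in the final state.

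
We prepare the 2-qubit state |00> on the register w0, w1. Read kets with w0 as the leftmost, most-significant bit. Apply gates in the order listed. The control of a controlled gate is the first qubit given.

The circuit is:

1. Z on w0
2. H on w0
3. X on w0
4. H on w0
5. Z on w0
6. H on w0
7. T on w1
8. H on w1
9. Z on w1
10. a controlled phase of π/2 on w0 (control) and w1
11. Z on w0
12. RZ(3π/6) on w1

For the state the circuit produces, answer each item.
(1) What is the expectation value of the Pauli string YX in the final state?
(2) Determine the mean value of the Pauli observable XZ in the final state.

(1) In the final state, YX has expectation -1/2. Key observation: the block from step 2 through step 5 cancels to the identity and can be dropped.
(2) The expectation value of XZ is -1/2.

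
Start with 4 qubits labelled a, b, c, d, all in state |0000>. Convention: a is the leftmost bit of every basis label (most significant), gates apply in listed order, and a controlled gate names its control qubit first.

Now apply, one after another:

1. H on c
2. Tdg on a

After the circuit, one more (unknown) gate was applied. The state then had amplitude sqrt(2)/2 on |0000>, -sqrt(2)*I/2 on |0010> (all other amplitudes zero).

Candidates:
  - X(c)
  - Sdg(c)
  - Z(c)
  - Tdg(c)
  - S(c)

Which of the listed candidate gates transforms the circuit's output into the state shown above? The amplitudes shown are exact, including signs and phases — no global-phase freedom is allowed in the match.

The applied gate was Sdg(c).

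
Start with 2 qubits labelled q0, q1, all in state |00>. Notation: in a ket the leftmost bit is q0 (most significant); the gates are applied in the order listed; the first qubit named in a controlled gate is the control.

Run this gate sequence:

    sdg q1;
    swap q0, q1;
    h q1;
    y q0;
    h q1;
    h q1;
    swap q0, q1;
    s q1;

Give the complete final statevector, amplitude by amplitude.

The final amplitudes are 0 on |00>, -sqrt(2)/2 on |01>, 0 on |10>, -sqrt(2)/2 on |11>.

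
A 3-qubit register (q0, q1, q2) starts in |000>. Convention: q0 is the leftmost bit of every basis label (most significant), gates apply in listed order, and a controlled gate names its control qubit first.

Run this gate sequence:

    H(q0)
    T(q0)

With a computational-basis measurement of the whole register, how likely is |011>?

A full measurement returns |011> with probability 0.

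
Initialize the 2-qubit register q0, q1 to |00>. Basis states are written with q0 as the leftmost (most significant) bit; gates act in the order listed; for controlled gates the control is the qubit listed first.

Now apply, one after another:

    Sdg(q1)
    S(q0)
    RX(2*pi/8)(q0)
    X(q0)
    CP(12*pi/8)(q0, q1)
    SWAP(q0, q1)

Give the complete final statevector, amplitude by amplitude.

After the circuit, the state carries amplitude -I*sqrt(2 - sqrt(2))/2 on |00>, sqrt(sqrt(2) + 2)/2 on |01>, 0 on |10>, 0 on |11>.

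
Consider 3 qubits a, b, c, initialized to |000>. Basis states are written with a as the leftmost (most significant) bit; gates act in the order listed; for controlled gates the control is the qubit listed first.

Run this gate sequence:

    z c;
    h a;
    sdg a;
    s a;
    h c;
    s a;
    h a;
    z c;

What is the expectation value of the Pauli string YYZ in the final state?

The expectation value of YYZ is 0.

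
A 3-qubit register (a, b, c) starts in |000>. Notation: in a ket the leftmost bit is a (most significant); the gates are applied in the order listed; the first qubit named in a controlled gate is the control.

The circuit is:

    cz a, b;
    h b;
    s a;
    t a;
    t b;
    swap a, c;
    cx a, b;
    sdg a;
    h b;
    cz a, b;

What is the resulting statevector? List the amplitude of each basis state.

The resulting statevector has amplitude 1/2 + exp(I*pi/4)/2 on |000>, 1/2 - exp(I*pi/4)/2 on |010>, and 0 on every other basis state.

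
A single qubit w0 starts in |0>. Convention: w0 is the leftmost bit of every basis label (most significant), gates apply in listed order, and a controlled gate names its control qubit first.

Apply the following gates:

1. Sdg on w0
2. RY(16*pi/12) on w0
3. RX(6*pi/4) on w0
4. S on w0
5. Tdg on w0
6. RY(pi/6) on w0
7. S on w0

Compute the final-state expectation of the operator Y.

In the final state, Y has expectation -3*sqrt(2)/8 + sqrt(6)/8.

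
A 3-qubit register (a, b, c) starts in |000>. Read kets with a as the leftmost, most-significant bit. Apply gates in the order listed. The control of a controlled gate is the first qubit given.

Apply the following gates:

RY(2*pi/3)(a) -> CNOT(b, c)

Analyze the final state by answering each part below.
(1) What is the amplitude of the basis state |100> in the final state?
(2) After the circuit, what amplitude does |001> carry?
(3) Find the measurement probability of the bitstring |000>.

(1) The amplitude on |100> is sqrt(3)/2.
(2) |001> carries amplitude 0 in the final state.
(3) Outcome |000> occurs with probability 1/4.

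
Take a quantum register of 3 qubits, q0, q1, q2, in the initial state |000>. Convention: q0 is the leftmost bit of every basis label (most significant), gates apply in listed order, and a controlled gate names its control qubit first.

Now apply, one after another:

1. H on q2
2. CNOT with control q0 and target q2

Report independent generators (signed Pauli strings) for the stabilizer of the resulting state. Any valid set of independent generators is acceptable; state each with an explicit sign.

One valid set of independent stabilizer generators is +IIX, +ZII, +IZI (any independent generating set of the same group is equally correct).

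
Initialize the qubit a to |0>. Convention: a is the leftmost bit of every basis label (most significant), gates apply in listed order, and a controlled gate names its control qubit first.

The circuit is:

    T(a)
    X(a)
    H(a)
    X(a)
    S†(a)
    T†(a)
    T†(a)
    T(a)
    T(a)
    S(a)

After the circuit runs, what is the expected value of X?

The observable X averages to -1. Key observation: the block from step 5 through step 10 cancels to the identity and can be dropped.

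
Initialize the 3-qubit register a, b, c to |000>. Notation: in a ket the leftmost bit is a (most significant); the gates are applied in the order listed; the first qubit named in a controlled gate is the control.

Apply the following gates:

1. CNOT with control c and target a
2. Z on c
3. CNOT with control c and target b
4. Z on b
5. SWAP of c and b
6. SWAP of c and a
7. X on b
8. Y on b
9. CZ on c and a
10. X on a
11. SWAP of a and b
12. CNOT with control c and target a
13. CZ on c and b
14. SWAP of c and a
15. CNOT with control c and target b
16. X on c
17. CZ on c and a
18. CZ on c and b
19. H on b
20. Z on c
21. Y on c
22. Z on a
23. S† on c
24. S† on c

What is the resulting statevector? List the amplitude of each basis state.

The final amplitudes are -sqrt(2)/2 on |000>, sqrt(2)/2 on |010>, and 0 on every other basis state.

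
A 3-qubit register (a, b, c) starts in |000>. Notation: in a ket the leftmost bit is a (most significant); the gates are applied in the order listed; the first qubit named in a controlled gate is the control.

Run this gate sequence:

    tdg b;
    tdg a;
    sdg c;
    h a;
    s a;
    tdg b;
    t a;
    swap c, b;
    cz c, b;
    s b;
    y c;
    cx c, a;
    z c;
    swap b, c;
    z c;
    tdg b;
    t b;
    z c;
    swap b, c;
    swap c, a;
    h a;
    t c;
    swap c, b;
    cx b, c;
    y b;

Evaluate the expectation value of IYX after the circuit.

The expectation value of IYX is -1.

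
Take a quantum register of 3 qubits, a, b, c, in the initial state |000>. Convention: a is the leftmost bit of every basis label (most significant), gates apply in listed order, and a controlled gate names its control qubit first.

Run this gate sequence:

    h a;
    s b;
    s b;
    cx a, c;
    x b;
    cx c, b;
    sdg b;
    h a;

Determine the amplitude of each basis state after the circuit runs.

After the circuit, the state carries amplitude 0 on |000>, 1/2 on |001>, -I/2 on |010>, 0 on |011>, 0 on |100>, -1/2 on |101>, -I/2 on |110>, 0 on |111>.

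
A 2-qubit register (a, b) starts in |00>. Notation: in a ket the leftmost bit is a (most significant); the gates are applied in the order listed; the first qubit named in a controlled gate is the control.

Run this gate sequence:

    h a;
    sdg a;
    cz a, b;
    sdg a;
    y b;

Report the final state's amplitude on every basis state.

The final amplitudes are 0 on |00>, sqrt(2)*I/2 on |01>, 0 on |10>, -sqrt(2)*I/2 on |11>.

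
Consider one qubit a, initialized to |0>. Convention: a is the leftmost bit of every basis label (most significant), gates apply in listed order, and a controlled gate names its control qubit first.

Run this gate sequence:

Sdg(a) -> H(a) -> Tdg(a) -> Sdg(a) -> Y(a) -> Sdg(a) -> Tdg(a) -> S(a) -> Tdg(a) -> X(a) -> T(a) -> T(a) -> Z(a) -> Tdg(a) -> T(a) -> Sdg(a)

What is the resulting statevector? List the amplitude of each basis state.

The resulting statevector has amplitude sqrt(2)/2 on |0>, -sqrt(2)*exp(3*I*pi/4)/2 on |1>.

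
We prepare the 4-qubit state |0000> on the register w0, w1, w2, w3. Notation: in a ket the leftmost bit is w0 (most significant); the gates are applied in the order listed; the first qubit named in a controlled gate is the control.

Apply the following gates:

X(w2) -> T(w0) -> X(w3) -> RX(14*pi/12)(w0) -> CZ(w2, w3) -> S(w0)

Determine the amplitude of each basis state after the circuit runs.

After the circuit, the state carries amplitude -sqrt(2)/4 + sqrt(6)/4 on |0011>, -sqrt(6)/4 - sqrt(2)/4 on |1011>, and 0 on every other basis state.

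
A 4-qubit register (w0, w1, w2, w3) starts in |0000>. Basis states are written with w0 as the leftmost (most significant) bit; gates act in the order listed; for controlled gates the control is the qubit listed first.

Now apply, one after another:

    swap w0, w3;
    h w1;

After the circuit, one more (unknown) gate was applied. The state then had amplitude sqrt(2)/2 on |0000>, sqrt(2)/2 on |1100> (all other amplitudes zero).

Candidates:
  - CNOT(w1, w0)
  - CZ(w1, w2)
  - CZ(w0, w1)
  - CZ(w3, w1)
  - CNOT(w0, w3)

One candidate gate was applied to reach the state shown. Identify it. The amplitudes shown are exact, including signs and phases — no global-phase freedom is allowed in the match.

The unique candidate consistent with the amplitudes is CNOT(w1, w0).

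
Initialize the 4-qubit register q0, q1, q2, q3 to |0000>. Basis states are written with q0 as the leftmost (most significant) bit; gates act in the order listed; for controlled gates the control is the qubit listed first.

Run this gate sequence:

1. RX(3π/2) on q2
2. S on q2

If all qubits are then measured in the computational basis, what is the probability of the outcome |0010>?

Outcome |0010> occurs with probability 1/2.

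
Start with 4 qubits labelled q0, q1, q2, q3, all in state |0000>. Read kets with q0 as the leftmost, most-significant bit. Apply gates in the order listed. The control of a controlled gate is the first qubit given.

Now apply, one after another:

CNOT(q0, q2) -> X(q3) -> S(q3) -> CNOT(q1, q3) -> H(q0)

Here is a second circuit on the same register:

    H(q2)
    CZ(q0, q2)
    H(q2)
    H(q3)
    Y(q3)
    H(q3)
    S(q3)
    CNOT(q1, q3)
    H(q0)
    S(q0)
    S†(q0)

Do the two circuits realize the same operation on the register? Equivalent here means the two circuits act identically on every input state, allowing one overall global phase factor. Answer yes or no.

No, they are not equivalent — no single phase factor reconciles the two unitaries.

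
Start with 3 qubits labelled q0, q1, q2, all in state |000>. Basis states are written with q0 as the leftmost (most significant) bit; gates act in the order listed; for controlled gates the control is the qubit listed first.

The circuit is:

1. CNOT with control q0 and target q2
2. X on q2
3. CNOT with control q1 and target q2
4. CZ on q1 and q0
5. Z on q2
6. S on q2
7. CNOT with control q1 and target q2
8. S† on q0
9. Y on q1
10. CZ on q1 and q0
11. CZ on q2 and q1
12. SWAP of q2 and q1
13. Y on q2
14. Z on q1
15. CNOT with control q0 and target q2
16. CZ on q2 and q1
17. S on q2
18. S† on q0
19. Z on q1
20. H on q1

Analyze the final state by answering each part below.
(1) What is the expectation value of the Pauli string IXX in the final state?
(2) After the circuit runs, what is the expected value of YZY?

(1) In the final state, IXX has expectation 0.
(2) In the final state, YZY has expectation 0.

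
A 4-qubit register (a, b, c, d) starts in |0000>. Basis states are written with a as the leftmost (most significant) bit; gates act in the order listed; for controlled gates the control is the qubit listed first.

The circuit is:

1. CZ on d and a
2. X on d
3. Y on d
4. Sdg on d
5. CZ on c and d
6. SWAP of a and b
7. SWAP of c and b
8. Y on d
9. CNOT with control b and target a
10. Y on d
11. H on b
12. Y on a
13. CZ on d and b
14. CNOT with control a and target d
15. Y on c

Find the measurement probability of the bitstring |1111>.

The probability of measuring |1111> is 1/2.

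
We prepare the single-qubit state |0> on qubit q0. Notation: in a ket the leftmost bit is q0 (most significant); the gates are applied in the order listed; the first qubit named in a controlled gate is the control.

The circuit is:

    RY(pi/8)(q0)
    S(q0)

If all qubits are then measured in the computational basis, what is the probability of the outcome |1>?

The probability of measuring |1> is sin(pi/16)**2.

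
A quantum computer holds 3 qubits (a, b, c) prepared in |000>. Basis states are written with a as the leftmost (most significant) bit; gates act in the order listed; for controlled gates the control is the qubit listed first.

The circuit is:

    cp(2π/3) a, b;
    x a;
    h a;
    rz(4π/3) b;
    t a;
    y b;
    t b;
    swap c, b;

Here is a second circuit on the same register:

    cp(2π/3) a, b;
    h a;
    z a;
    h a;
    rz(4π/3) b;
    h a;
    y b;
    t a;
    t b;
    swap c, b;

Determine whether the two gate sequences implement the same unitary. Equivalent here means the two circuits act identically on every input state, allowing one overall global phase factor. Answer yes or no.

Yes, they are equivalent — the unitaries differ by at most a global phase.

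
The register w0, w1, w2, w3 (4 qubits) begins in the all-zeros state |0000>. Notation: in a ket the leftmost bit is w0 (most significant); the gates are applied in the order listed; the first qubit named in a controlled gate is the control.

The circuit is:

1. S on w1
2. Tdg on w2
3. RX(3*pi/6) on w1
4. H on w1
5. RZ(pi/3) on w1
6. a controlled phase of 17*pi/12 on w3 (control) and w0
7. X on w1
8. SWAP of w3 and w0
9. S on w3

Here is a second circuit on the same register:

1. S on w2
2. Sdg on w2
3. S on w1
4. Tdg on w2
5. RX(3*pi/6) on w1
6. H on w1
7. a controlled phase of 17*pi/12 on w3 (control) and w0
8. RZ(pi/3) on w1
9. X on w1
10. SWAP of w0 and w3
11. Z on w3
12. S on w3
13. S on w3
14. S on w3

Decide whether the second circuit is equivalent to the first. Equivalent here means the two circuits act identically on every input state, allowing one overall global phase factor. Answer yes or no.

Yes: on every input state the two circuits agree up to one overall phase factor.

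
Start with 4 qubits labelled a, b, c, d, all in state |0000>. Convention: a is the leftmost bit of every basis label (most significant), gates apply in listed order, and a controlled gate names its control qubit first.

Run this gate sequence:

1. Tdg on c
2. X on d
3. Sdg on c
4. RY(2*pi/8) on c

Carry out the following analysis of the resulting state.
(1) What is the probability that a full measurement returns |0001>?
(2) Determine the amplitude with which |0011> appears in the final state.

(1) Outcome |0001> occurs with probability sqrt(2)/4 + 1/2.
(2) |0011> carries amplitude sqrt(2 - sqrt(2))/2 in the final state.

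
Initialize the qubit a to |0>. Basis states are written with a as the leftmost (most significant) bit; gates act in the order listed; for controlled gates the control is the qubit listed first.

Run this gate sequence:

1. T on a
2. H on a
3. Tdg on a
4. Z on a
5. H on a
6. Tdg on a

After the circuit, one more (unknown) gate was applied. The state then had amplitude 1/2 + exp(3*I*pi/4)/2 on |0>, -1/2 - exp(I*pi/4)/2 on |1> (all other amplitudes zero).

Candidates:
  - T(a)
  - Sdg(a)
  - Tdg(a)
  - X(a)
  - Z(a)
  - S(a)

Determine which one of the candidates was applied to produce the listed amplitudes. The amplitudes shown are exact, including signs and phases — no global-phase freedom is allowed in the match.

The applied gate was Sdg(a).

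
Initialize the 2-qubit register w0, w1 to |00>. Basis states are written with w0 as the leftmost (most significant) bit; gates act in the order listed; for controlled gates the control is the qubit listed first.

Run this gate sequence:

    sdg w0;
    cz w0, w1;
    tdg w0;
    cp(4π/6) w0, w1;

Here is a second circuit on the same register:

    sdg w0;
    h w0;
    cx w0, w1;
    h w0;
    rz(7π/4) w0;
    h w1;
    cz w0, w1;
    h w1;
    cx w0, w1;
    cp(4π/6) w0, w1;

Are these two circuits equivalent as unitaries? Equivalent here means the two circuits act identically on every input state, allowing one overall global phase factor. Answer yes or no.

No, they are not equivalent — no single phase factor reconciles the two unitaries.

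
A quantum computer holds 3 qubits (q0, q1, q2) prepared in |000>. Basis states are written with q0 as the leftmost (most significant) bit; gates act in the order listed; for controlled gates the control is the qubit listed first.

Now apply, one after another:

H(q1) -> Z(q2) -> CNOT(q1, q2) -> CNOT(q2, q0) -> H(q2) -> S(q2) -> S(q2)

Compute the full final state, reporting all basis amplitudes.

After the circuit, the state carries amplitude 1/2 on |000>, -1/2 on |001>, 0 on |010>, 0 on |011>, 0 on |100>, 0 on |101>, 1/2 on |110>, 1/2 on |111>.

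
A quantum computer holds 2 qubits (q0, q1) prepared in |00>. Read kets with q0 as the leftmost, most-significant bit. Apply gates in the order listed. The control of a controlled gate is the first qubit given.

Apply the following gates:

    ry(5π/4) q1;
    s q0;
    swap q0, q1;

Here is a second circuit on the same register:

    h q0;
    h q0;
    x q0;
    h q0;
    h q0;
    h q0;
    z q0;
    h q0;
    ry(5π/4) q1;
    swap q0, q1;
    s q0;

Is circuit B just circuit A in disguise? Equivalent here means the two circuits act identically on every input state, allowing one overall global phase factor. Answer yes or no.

No, they are not equivalent — no single phase factor reconciles the two unitaries.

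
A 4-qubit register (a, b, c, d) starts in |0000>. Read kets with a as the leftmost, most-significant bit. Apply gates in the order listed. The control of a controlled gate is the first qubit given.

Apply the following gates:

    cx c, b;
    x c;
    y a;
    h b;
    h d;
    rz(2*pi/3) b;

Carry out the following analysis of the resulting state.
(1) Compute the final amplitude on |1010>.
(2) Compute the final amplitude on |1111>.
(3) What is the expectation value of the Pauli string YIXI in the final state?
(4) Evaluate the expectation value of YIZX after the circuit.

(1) The final state's coefficient on |1010> equals exp(I*pi/6)/2.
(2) |1111> carries amplitude exp(5*I*pi/6)/2 in the final state.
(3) The expectation value of YIXI is 0.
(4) The expectation value of YIZX is 0.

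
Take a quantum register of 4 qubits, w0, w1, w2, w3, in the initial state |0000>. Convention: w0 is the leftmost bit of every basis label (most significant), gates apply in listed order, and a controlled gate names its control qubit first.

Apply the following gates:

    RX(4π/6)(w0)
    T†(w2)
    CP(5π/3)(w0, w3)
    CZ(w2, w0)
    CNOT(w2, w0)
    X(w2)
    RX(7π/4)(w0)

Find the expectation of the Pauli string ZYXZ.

The expectation value of ZYXZ is 0.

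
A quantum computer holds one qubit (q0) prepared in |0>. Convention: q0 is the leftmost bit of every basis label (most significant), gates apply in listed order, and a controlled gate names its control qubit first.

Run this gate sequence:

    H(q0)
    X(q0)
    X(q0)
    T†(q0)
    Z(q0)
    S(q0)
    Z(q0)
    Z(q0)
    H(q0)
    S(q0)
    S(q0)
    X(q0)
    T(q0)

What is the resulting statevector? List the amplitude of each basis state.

The final amplitudes are -1/2 - exp(I*pi/4)/2 on |0>, -I/2 + exp(I*pi/4)/2 on |1>.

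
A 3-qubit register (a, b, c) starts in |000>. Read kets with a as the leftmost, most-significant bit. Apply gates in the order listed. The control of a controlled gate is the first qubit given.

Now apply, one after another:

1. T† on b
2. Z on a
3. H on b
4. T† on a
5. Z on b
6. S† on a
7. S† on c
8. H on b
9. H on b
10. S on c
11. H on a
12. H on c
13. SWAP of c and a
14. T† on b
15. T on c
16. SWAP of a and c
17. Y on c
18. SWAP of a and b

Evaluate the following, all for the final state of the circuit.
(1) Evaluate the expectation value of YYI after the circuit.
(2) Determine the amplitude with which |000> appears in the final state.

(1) The expectation value of YYI is 1/2. Key observation: the block from step 7 through step 10 cancels to the identity and can be dropped.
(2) The amplitude on |000> is -sqrt(2)*I/4.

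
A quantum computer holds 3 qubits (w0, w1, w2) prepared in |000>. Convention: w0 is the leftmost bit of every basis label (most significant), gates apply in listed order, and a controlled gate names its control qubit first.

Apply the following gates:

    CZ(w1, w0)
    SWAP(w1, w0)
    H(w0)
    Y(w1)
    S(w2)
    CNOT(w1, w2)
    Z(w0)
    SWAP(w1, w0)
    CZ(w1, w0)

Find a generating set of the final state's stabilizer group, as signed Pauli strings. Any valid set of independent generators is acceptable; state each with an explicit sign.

One valid set of independent stabilizer generators is +IXI, -ZII, -IIZ (any independent generating set of the same group is equally correct).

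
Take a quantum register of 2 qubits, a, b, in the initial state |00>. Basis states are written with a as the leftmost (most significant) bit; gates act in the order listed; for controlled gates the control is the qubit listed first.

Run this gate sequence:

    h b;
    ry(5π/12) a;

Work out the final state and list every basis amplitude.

The resulting statevector has amplitude sqrt(12 - 6*sqrt(2))/8 + sqrt(2*sqrt(2) + 4)/8 on |00>, sqrt(12 - 6*sqrt(2))/8 + sqrt(2*sqrt(2) + 4)/8 on |01>, -sqrt(4 - 2*sqrt(2))/8 + sqrt(6*sqrt(2) + 12)/8 on |10>, -sqrt(4 - 2*sqrt(2))/8 + sqrt(6*sqrt(2) + 12)/8 on |11>.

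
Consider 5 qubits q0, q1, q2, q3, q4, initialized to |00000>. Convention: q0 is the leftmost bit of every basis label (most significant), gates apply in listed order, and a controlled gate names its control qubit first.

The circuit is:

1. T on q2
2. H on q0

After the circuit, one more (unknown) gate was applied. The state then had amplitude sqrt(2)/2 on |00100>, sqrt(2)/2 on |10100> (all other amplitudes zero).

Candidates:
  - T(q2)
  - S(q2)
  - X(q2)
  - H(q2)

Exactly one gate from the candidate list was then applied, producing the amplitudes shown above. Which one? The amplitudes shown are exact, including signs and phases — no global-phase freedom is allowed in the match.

It was X(q2) that produced the state shown.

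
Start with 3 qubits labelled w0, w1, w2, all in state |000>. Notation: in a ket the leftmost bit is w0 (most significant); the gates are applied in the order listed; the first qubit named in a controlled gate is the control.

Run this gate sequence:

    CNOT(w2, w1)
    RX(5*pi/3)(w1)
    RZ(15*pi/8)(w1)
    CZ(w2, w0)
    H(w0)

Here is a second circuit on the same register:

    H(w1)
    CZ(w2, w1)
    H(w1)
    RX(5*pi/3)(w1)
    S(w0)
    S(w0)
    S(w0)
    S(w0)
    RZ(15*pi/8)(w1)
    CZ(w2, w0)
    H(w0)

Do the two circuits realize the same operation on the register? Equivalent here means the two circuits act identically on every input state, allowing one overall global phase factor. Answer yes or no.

Yes, they are equivalent — the unitaries differ by at most a global phase.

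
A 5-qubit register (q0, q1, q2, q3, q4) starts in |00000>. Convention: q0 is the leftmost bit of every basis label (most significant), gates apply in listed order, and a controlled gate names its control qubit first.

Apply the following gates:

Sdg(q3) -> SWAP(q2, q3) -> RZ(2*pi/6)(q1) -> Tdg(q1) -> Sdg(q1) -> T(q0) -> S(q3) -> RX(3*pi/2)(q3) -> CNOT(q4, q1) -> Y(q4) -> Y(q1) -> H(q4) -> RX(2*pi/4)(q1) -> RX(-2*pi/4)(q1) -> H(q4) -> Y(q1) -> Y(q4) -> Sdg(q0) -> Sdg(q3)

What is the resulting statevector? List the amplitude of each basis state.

After the circuit, the state carries amplitude sqrt(2)*exp(5*I*pi/6)/2 on |00000>, sqrt(2)*exp(5*I*pi/6)/2 on |00010>, and 0 on every other basis state. Key observation: gates 10-17 undo each other exactly, leaving only the rest of the circuit to track.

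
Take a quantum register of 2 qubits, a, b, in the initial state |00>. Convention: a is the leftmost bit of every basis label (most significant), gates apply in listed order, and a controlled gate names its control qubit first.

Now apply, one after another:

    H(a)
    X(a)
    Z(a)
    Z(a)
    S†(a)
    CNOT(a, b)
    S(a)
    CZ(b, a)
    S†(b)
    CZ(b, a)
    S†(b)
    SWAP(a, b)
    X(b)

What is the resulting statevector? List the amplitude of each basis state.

The resulting statevector has amplitude 0 on |00>, sqrt(2)/2 on |01>, -sqrt(2)/2 on |10>, 0 on |11>.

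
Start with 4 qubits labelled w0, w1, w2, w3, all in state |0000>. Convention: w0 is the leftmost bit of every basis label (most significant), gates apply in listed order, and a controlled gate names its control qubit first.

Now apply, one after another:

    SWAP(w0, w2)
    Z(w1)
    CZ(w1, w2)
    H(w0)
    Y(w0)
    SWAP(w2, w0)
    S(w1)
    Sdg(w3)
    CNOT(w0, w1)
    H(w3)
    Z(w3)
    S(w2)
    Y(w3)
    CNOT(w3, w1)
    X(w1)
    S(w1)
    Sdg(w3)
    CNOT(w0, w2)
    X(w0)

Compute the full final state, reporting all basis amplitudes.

The final amplitudes are -I/2 on |1001>, -1/2 on |1011>, I/2 on |1100>, 1/2 on |1110>, and 0 on every other basis state.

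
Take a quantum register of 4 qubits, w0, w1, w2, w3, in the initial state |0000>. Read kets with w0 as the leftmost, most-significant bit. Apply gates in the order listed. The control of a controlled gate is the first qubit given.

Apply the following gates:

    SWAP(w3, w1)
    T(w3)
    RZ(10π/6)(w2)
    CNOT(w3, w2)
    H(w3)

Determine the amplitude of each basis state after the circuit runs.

The resulting statevector has amplitude -sqrt(2)*exp(I*pi/6)/2 on |0000>, -sqrt(2)*exp(I*pi/6)/2 on |0001>, and 0 on every other basis state.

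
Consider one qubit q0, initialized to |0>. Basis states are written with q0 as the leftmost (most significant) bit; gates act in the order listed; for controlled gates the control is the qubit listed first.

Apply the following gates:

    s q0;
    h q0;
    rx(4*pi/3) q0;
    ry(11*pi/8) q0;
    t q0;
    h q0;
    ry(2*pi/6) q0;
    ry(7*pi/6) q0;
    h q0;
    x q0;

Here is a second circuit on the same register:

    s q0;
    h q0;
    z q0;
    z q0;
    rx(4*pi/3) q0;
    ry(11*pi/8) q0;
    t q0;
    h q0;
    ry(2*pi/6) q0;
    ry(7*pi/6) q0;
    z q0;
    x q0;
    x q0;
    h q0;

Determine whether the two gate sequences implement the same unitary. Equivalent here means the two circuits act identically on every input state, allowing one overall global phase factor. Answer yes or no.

Yes — the two circuits implement the same unitary up to a global phase.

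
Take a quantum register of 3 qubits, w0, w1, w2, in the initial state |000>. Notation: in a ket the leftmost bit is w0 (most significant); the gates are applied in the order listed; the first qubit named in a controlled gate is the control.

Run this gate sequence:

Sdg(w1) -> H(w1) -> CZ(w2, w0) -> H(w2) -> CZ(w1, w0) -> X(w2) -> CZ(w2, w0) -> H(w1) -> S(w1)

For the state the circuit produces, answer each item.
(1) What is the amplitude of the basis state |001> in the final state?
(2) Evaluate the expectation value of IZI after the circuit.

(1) The amplitude on |001> is sqrt(2)/2.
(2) The observable IZI averages to 1.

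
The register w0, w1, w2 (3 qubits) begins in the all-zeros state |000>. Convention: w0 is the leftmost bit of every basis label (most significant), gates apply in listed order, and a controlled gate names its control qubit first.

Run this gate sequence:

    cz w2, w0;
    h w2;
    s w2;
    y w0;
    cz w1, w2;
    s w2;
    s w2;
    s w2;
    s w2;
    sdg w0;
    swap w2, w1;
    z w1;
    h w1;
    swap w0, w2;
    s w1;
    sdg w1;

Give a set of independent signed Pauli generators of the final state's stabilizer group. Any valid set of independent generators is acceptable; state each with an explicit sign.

The stabilizer group can be generated by +IYI, +ZII, -IIZ, among other valid generating sets. Key observation: gates 6-9 undo each other exactly, leaving only the rest of the circuit to track.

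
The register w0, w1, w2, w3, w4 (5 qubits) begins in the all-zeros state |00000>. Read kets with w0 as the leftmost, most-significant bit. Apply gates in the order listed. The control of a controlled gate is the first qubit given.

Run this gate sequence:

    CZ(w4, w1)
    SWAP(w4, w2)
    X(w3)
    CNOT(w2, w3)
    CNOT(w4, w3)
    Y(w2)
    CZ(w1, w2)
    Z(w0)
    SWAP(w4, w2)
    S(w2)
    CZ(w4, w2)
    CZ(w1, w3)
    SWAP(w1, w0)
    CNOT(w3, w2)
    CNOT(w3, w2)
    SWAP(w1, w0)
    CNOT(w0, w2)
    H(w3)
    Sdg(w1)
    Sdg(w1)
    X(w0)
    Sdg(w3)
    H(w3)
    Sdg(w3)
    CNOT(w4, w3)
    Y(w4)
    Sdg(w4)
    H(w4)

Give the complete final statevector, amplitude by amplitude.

The resulting statevector has amplitude sqrt(2)*(-1 - I)/4 on |10000>, sqrt(2)*(-1 - I)/4 on |10001>, sqrt(2)*(1 + I)/4 on |10010>, sqrt(2)*(1 + I)/4 on |10011>, and 0 on every other basis state. Key observation: gates 13-16 undo each other exactly, leaving only the rest of the circuit to track.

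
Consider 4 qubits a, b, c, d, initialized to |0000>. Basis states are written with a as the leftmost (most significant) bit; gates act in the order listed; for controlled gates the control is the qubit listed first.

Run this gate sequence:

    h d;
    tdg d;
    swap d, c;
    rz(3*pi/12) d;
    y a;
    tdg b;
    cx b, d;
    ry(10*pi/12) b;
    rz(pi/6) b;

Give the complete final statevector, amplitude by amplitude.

The final amplitudes are (-1 + sqrt(3))*exp(7*I*pi/24)/4 on |1000>, (-1 + sqrt(3))*exp(I*pi/24)/4 on |1010>, (1 + sqrt(3))*exp(11*I*pi/24)/4 on |1100>, (1 + sqrt(3))*exp(5*I*pi/24)/4 on |1110>, and 0 on every other basis state.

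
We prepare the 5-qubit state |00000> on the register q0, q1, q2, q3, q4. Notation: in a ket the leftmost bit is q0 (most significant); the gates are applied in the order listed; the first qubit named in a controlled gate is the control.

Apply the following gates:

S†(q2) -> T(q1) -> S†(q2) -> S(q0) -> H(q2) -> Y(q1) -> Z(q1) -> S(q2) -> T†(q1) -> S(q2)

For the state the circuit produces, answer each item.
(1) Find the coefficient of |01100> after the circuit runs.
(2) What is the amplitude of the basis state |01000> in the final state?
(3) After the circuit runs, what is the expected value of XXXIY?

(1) |01100> carries amplitude sqrt(2)*exp(I*pi/4)/2 in the final state.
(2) The amplitude on |01000> is -sqrt(2)*exp(I*pi/4)/2.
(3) The observable XXXIY averages to 0.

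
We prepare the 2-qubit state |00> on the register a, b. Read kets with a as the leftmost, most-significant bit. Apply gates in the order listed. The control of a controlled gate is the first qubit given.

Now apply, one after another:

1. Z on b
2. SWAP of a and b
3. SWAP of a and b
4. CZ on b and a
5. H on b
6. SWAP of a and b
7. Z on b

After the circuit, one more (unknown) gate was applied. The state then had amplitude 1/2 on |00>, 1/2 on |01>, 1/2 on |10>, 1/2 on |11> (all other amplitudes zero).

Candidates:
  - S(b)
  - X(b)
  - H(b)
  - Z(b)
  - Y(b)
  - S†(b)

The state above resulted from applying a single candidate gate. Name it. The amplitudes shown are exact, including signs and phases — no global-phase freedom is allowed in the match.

The unique candidate consistent with the amplitudes is H(b).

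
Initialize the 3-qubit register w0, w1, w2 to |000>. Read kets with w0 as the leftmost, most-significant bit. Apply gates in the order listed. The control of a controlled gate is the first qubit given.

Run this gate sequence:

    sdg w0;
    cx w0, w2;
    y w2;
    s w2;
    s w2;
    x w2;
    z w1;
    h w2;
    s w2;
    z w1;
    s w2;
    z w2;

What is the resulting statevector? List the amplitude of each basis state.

After the circuit, the state carries amplitude -sqrt(2)*I/2 on |000>, -sqrt(2)*I/2 on |001>, and 0 on every other basis state.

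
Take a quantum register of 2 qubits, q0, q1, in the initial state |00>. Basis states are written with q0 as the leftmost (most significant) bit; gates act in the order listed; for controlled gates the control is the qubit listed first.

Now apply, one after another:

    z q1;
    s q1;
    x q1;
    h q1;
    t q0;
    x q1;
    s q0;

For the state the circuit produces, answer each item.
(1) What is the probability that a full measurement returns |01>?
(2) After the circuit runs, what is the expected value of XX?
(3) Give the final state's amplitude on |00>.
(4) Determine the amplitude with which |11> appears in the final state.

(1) A full measurement returns |01> with probability 1/2.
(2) The observable XX averages to 0.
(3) |00> carries amplitude -sqrt(2)/2 in the final state.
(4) The amplitude on |11> is 0.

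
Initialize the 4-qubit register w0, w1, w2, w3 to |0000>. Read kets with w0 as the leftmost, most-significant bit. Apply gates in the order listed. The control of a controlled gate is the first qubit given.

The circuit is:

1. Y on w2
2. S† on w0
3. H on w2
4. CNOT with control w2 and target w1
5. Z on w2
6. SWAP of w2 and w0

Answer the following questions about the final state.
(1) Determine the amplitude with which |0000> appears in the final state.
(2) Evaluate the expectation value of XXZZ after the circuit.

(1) The final state's coefficient on |0000> equals sqrt(2)*I/2.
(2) In the final state, XXZZ has expectation 1.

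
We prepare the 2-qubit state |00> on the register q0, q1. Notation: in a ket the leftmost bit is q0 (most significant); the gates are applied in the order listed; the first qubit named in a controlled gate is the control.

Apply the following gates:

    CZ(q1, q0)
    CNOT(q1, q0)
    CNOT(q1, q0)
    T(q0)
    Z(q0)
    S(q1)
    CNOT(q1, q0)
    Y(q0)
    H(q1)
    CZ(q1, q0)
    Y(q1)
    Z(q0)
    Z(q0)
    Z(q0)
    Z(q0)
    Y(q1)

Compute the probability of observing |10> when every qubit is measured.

The probability of measuring |10> is 1/2. Key observation: gates 11-16 undo each other exactly, leaving only the rest of the circuit to track.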